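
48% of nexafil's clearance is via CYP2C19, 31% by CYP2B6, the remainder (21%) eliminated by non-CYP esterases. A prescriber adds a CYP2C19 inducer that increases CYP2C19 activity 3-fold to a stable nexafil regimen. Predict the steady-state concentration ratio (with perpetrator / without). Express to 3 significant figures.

The CYP2C19 pathway (48% of clearance) increases to 3× activity: 0.48 × 3 = 1.44.
CYP2B6 (31%) and the residual 21% are unaffected.
New clearance relative to baseline: 1.44 + 0.31 + 0.21 = 1.96.
Steady-state concentration is inversely proportional to clearance, so the fold-change is 1 / 1.96 = 0.510.

0.510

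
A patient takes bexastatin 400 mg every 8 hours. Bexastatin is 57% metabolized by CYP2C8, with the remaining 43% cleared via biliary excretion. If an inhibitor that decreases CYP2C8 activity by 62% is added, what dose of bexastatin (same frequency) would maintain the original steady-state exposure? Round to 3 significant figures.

The CYP2C8 pathway (57% of clearance) falls to 0.38× activity: 0.57 × 0.38 = 0.2166.
Non-CYP routes (43%) are unchanged.
CL_new/CL_old = 0.2166 + 0.43 = 0.6466.
Exposure is unchanged when dose changes in proportion to clearance. New dose = 400 mg × 0.6466 = 259 mg.

259 mg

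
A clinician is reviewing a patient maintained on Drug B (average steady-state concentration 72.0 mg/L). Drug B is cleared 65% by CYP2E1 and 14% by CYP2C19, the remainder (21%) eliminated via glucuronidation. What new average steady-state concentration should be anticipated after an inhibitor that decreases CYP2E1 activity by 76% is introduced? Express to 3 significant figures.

CYP2E1: 0.65 × 0.24 = 0.156
CYP2C19: 0.14 (unchanged)
Other: 0.21 (unchanged)
CL_new/CL_old = 0.156 + 0.14 + 0.21 = 0.506.
New average steady-state concentration = baseline ÷ relative clearance = 72.0 / 0.506 = 142 mg/L.

142 mg/L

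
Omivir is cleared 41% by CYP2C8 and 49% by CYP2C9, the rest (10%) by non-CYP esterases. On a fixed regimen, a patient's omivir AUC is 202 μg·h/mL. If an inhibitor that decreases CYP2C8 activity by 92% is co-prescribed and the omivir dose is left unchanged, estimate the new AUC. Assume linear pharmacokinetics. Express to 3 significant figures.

The CYP2C8 pathway (41% of clearance) is reduced to 0.08× activity: 0.41 × 0.08 = 0.0328.
CYP2C9 (49%) and the residual 10% are unaffected.
New clearance relative to baseline: 0.0328 + 0.49 + 0.1 = 0.6228.
With dosing unchanged, AUC scales as 1/CL: 202 / 0.6228 = 324 μg·h/mL.

324 μg·h/mL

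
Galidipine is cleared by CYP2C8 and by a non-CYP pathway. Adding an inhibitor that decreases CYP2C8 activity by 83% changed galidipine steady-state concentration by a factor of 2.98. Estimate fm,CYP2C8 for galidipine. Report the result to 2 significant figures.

0.80

CL'/CL = 1 / 2.98 = 0.3356
0.17·fm + (1 − fm) = 0.3356
fm = (0.3356 − 1) / (0.17 − 1) = 0.80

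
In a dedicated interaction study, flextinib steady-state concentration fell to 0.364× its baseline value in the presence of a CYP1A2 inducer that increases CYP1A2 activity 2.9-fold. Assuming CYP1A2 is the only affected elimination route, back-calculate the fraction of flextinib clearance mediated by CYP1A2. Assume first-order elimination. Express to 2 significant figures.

0.92

CL'/CL = 1 / 0.364 = 2.747
2.9·fm + (1 − fm) = 2.747
fm = (2.747 − 1) / (2.9 − 1) = 0.92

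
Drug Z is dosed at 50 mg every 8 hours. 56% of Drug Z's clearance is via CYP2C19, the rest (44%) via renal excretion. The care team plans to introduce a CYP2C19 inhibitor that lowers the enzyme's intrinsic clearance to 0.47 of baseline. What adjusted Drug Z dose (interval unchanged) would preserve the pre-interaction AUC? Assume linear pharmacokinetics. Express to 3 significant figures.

35.2 mg

The CYP2C19 pathway (56% of clearance) falls to 0.47× activity: 0.56 × 0.47 = 0.2632.
The remaining 44% of clearance is unaffected.
Relative clearance = 0.2632 + 0.44 = 0.7032.
Css,avg = (dose rate)/CL, so holding Css fixed requires dose ∝ CL: 50 × 0.7032 = 35.2 mg.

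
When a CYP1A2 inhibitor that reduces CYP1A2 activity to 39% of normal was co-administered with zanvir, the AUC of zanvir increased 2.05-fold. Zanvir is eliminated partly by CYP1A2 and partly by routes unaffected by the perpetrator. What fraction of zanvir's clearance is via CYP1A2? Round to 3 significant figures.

CL'/CL = 1 / 2.05 = 0.4878
0.39·fm + (1 − fm) = 0.4878
fm = (0.4878 − 1) / (0.39 − 1) = 0.840

0.840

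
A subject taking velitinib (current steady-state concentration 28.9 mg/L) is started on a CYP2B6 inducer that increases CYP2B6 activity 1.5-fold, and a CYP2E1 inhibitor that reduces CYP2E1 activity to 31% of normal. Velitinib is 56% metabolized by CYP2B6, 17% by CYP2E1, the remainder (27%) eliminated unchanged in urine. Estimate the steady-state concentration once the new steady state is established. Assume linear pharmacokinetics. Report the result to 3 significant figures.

24.9 mg/L

The CYP2B6 pathway (56% of clearance) is boosted to 1.5× activity: 0.56 × 1.5 = 0.84.
The CYP2E1 pathway (17% of clearance) is reduced to 0.31× activity: 0.17 × 0.31 = 0.0527.
The remaining 27% of clearance is unaffected.
New clearance relative to baseline: 0.84 + 0.0527 + 0.27 = 1.1627.
Dividing the baseline by the relative clearance: 28.9 / 1.1627 = 24.9 mg/L.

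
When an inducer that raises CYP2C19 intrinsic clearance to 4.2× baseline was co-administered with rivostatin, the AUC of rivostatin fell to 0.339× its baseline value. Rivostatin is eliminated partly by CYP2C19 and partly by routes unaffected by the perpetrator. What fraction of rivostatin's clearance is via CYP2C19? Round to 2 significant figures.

0.61

CL'/CL = 1 / 0.339 = 2.95
4.2·fm + (1 − fm) = 2.95
fm = (2.95 − 1) / (4.2 − 1) = 0.61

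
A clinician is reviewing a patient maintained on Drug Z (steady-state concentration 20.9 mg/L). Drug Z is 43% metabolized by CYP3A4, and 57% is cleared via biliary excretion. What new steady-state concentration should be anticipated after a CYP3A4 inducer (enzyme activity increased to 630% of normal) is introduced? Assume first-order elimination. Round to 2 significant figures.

The CYP3A4 pathway (43% of clearance) increases to 6.3× activity: 0.43 × 6.3 = 2.709.
Non-CYP routes (57%) are unchanged.
CL_new/CL_old = 2.709 + 0.57 = 3.279.
New steady-state concentration = baseline ÷ relative clearance = 20.9 / 3.279 = 6.4 mg/L.

6.4 mg/L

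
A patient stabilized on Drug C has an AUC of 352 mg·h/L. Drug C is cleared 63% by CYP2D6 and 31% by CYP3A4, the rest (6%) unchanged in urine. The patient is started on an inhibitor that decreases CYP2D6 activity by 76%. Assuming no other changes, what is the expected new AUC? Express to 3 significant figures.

The CYP2D6 pathway (63% of clearance) falls to 0.24× activity: 0.63 × 0.24 = 0.1512.
CYP3A4 (31%) and the residual 6% are unaffected.
Relative clearance = 0.1512 + 0.31 + 0.06 = 0.5212.
AUC ∝ 1/CL, so new value = 352 / 0.5212 = 675 mg·h/L.

675 mg·h/L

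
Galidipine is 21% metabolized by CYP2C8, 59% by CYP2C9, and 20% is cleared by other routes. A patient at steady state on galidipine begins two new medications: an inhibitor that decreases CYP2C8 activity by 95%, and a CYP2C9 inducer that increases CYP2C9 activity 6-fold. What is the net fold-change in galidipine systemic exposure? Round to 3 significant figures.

CYP2C8: 0.21 × 0.05 = 0.0105
CYP2C9: 0.59 × 6 = 3.54
Other: 0.2 (unchanged)
Relative clearance = 0.0105 + 3.54 + 0.2 = 3.7505.
Because systemic exposure varies inversely with clearance, the combined effect is 1 / 3.7505 = 0.267.

0.267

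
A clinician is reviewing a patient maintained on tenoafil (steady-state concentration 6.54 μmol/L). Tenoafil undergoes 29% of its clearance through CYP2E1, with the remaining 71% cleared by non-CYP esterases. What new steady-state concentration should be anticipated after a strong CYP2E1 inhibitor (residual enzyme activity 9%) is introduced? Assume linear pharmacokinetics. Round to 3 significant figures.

8.88 μmol/L

The CYP2E1 pathway (29% of clearance) is reduced to 0.09× activity: 0.29 × 0.09 = 0.0261.
The remaining 71% of clearance is unaffected.
New clearance relative to baseline: 0.0261 + 0.71 = 0.7361.
New steady-state concentration = baseline ÷ relative clearance = 6.54 / 0.7361 = 8.88 μmol/L.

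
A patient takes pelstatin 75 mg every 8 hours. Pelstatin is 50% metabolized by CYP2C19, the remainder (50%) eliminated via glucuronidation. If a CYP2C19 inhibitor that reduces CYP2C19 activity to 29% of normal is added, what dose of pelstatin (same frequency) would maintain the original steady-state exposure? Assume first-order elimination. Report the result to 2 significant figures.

CYP2C19: 0.5 × 0.29 = 0.145
Other: 0.5 (unchanged)
CL_new/CL_old = 0.145 + 0.5 = 0.645.
Css,avg = (dose rate)/CL, so holding Css fixed requires dose ∝ CL: 75 × 0.645 = 48 mg.

48 mg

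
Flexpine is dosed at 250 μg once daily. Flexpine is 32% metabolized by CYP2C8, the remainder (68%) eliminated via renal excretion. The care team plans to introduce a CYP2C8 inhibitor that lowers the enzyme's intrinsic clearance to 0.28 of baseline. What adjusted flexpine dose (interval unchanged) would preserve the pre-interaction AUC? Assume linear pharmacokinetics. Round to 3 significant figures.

CYP2C8: 0.32 × 0.28 = 0.0896
Other: 0.68 (unchanged)
Relative clearance = 0.0896 + 0.68 = 0.7696.
To maintain the same steady-state level, dose must scale with clearance: new dose = 250 × 0.7696 = 192 μg.

192 μg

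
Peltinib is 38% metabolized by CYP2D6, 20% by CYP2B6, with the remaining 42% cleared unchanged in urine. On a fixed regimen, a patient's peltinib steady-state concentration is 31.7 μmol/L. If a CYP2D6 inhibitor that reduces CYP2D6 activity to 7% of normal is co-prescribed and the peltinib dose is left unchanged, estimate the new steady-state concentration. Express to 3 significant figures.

49.0 μmol/L

The CYP2D6 pathway (38% of clearance) falls to 0.07× activity: 0.38 × 0.07 = 0.0266.
CYP2B6 (20%) and the residual 42% are unaffected.
Relative clearance = 0.0266 + 0.2 + 0.42 = 0.6466.
Steady-state concentration ∝ 1/CL, so new value = 31.7 / 0.6466 = 49.0 μmol/L.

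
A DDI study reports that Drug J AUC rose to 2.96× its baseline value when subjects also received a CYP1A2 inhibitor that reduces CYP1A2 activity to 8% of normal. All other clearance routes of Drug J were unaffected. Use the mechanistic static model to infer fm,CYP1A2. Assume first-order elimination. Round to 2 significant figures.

0.72

CL'/CL = 1 / 2.96 = 0.3378
0.08·fm + (1 − fm) = 0.3378
fm = (0.3378 − 1) / (0.08 − 1) = 0.72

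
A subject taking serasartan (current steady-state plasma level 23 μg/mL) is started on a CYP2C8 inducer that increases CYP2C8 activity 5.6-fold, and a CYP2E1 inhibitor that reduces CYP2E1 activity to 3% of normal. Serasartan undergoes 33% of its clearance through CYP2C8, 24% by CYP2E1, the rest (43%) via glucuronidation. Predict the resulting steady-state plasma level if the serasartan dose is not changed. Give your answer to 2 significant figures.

10 μg/mL

The CYP2C8 pathway (33% of clearance) rises to 5.6× activity: 0.33 × 5.6 = 1.848.
The CYP2E1 pathway (24% of clearance) falls to 0.03× activity: 0.24 × 0.03 = 0.0072.
Non-CYP routes (43%) are unchanged.
New clearance relative to baseline: 1.848 + 0.0072 + 0.43 = 2.2852.
Steady-state plasma level ∝ 1/CL: new value = 23 / 2.2852 = 10 μg/mL.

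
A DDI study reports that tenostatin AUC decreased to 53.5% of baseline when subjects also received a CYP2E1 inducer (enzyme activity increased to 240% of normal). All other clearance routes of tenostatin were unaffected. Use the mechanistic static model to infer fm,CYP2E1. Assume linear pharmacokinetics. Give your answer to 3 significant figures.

CL'/CL = 1 / 0.535 = 1.869
2.4·fm + (1 − fm) = 1.869
fm = (1.869 − 1) / (2.4 − 1) = 0.621

0.621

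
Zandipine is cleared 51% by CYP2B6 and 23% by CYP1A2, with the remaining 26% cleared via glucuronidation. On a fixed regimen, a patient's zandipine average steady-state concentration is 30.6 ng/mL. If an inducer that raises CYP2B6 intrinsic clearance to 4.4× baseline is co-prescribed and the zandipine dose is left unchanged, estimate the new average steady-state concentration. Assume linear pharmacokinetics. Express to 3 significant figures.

The CYP2B6 pathway (51% of clearance) rises to 4.4× activity: 0.51 × 4.4 = 2.244.
CYP1A2 (23%) and the residual 26% are unaffected.
New clearance relative to baseline: 2.244 + 0.23 + 0.26 = 2.734.
With dosing unchanged, average steady-state concentration scales as 1/CL: 30.6 / 2.734 = 11.2 ng/mL.

11.2 ng/mL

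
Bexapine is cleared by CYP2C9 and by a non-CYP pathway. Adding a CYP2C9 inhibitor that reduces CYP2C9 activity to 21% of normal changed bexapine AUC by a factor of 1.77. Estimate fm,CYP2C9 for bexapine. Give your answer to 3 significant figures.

Let x = fm,CYP2C9. Because AUC ∝ 1/CL, relative clearance fell to 1/1.77 = 0.565.
Only the CYP2C9 route changed, so 0.565 = x·0.21 + (1 − x), giving x = 0.551.

0.551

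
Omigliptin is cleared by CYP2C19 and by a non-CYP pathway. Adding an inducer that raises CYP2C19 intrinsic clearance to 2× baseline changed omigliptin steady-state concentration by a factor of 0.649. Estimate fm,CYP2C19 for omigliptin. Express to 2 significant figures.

0.54

Let x = fm,CYP2C19. Because steady-state concentration ∝ 1/CL, relative clearance rose to 1/0.649 = 1.541.
Setting x·2 + (1 − x) = 1.541 and solving: x = (1.541 − 1)/(2 − 1) = 0.54.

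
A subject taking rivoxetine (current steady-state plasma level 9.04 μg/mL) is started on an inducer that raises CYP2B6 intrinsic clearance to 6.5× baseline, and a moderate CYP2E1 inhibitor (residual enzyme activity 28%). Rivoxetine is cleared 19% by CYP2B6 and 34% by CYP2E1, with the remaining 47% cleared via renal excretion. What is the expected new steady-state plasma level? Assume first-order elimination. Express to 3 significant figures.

CYP2B6: 0.19 × 6.5 = 1.235
CYP2E1: 0.34 × 0.28 = 0.0952
Other: 0.47 (unchanged)
CL_new/CL_old = 1.235 + 0.0952 + 0.47 = 1.8002.
Dividing the baseline by the relative clearance: 9.04 / 1.8002 = 5.02 μg/mL.

5.02 μg/mL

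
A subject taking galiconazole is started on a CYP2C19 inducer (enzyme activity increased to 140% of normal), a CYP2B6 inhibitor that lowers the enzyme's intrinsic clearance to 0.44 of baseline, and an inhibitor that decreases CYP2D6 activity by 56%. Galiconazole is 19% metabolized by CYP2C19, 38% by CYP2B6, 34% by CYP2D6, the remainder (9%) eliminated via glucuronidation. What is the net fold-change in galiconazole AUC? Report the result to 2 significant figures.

The CYP2C19 pathway (19% of clearance) increases to 1.4× activity: 0.19 × 1.4 = 0.266.
The CYP2B6 pathway (38% of clearance) drops to 0.44× activity: 0.38 × 0.44 = 0.1672.
The CYP2D6 pathway (34% of clearance) is reduced to 0.44× activity: 0.34 × 0.44 = 0.1496.
Non-CYP routes (9%) are unchanged.
New clearance relative to baseline: 0.266 + 0.1672 + 0.1496 + 0.09 = 0.6728.
AUC ∝ 1/CL: fold-change = 1 / 0.6728 = 1.5.

1.5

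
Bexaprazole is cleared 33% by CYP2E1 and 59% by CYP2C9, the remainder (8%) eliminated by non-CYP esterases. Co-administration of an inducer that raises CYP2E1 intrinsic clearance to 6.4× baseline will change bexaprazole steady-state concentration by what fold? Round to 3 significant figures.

CYP2E1: 0.33 × 6.4 = 2.112
CYP2C9: 0.59 (unchanged)
Other: 0.08 (unchanged)
CL_new/CL_old = 2.112 + 0.59 + 0.08 = 2.782.
Steady-state concentration is inversely proportional to clearance, so the fold-change is 1 / 2.782 = 0.359.

0.359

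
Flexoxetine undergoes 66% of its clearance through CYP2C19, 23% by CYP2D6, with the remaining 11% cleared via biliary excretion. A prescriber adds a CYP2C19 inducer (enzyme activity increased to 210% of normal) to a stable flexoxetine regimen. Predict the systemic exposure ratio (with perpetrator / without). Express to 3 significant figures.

CYP2C19: 0.66 × 2.1 = 1.386
CYP2D6: 0.23 (unchanged)
Other: 0.11 (unchanged)
CL_new/CL_old = 1.386 + 0.23 + 0.11 = 1.726.
Systemic exposure ratio = CL_old/CL_new = 1 / 1.726 = 0.579.

0.579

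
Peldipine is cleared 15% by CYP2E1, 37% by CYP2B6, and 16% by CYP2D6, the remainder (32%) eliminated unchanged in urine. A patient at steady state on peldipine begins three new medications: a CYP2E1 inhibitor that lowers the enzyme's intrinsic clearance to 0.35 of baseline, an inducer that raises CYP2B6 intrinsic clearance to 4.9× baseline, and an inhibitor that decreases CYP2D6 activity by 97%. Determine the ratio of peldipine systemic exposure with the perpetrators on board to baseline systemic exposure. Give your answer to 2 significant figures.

0.46

The CYP2E1 pathway (15% of clearance) drops to 0.35× activity: 0.15 × 0.35 = 0.0525.
The CYP2B6 pathway (37% of clearance) rises to 4.9× activity: 0.37 × 4.9 = 1.813.
The CYP2D6 pathway (16% of clearance) is reduced to 0.03× activity: 0.16 × 0.03 = 0.0048.
The remaining 32% of clearance is unaffected.
CL_new/CL_old = 0.0525 + 1.813 + 0.0048 + 0.32 = 2.1903.
Because systemic exposure varies inversely with clearance, the combined effect is 1 / 2.1903 = 0.46.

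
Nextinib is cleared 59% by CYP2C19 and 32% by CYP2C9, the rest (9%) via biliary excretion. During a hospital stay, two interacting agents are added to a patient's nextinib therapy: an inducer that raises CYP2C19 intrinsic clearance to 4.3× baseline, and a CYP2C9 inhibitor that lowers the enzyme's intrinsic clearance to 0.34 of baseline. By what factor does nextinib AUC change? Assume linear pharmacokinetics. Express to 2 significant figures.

0.37

The CYP2C19 pathway (59% of clearance) is boosted to 4.3× activity: 0.59 × 4.3 = 2.537.
The CYP2C9 pathway (32% of clearance) is reduced to 0.34× activity: 0.32 × 0.34 = 0.1088.
The remaining 9% of clearance is unaffected.
Relative clearance = 2.537 + 0.1088 + 0.09 = 2.7358.
Net AUC ratio = 1 / 2.7358 = 0.37.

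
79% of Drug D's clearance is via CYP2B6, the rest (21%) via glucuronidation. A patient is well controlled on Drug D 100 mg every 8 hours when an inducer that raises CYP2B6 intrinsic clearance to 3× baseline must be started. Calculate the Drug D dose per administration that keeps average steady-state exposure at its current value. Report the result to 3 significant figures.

258 mg

The CYP2B6 pathway (79% of clearance) increases to 3× activity: 0.79 × 3 = 2.37.
Non-CYP routes (21%) are unchanged.
New clearance relative to baseline: 2.37 + 0.21 = 2.58.
Css,avg = (dose rate)/CL, so holding Css fixed requires dose ∝ CL: 100 × 2.58 = 258 mg.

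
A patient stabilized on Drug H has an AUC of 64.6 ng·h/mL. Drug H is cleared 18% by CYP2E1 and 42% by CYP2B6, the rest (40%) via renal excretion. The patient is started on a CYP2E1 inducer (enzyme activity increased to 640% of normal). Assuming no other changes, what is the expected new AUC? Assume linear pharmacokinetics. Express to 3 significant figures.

The CYP2E1 pathway (18% of clearance) rises to 6.4× activity: 0.18 × 6.4 = 1.152.
CYP2B6 (42%) and the residual 40% are unaffected.
CL_new/CL_old = 1.152 + 0.42 + 0.4 = 1.972.
AUC ∝ 1/CL, so new value = 64.6 / 1.972 = 32.8 ng·h/mL.

32.8 ng·h/mL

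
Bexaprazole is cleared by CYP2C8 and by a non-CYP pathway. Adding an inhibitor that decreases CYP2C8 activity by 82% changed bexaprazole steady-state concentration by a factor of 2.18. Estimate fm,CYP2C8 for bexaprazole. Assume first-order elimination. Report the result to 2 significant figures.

CL'/CL = 1 / 2.18 = 0.4587
0.18·fm + (1 − fm) = 0.4587
fm = (0.4587 − 1) / (0.18 − 1) = 0.66

0.66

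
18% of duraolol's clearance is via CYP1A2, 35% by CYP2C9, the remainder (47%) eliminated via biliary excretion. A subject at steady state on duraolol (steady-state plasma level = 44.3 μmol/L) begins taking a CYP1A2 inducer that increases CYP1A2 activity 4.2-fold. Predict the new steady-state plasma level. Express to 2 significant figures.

28 μmol/L

CYP1A2: 0.18 × 4.2 = 0.756
CYP2C9: 0.35 (unchanged)
Other: 0.47 (unchanged)
CL_new/CL_old = 0.756 + 0.35 + 0.47 = 1.576.
New steady-state plasma level = baseline ÷ relative clearance = 44.3 / 1.576 = 28 μmol/L.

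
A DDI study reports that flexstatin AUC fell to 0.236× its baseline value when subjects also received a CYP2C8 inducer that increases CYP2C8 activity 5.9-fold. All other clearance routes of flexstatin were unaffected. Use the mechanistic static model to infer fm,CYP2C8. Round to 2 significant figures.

CL'/CL = 1 / 0.236 = 4.237
5.9·fm + (1 − fm) = 4.237
fm = (4.237 − 1) / (5.9 − 1) = 0.66

0.66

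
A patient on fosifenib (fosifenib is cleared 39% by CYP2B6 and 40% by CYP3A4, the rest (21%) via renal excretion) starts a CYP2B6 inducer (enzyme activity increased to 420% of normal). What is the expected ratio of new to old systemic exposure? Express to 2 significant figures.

The CYP2B6 pathway (39% of clearance) rises to 4.2× activity: 0.39 × 4.2 = 1.638.
CYP3A4 (40%) and the residual 21% are unaffected.
Relative clearance = 1.638 + 0.4 + 0.21 = 2.248.
Since systemic exposure ∝ 1/CL, the ratio is 1 / 2.248 = 0.44.

0.44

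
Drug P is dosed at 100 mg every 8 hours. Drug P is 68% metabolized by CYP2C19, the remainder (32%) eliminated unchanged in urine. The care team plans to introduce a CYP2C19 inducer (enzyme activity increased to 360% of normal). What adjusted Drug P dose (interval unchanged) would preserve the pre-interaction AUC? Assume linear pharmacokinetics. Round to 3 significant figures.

The CYP2C19 pathway (68% of clearance) rises to 3.6× activity: 0.68 × 3.6 = 2.448.
Non-CYP routes (32%) are unchanged.
New clearance relative to baseline: 2.448 + 0.32 = 2.768.
Exposure is unchanged when dose changes in proportion to clearance. New dose = 100 mg × 2.768 = 277 mg.

277 mg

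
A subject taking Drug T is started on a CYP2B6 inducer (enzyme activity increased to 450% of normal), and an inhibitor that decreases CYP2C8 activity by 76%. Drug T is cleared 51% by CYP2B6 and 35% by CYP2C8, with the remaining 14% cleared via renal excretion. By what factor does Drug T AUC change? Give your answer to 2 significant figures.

The CYP2B6 pathway (51% of clearance) increases to 4.5× activity: 0.51 × 4.5 = 2.295.
The CYP2C8 pathway (35% of clearance) drops to 0.24× activity: 0.35 × 0.24 = 0.084.
Non-CYP routes (14%) are unchanged.
New clearance relative to baseline: 2.295 + 0.084 + 0.14 = 2.519.
Net AUC ratio = 1 / 2.519 = 0.40.

0.40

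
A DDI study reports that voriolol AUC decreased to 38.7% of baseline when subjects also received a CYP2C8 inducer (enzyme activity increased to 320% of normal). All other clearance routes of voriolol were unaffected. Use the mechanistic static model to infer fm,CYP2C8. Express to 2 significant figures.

CL'/CL = 1 / 0.387 = 2.584
3.2·fm + (1 − fm) = 2.584
fm = (2.584 − 1) / (3.2 − 1) = 0.72

0.72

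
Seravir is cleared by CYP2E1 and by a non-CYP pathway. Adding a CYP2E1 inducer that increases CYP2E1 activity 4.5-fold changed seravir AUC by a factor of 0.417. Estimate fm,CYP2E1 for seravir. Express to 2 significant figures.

Write x for the fraction cleared via CYP2E1. The observed AUC change means clearance rose to 1/0.417 = 2.398 of baseline.
Setting x·4.5 + (1 − x) = 2.398 and solving: x = (2.398 − 1)/(4.5 − 1) = 0.40.

0.40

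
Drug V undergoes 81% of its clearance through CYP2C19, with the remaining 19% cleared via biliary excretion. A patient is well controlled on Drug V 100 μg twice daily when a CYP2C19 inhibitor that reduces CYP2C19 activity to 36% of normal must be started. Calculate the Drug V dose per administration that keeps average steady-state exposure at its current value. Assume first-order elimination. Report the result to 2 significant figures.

The CYP2C19 pathway (81% of clearance) falls to 0.36× activity: 0.81 × 0.36 = 0.2916.
Non-CYP routes (19%) are unchanged.
New clearance relative to baseline: 0.2916 + 0.19 = 0.4816.
To maintain the same steady-state level, dose must scale with clearance: new dose = 100 × 0.4816 = 48 μg.

48 μg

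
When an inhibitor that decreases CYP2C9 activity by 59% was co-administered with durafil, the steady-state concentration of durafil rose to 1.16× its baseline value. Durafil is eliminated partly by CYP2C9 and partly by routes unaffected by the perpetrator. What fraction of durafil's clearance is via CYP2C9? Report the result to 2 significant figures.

0.23

CL'/CL = 1 / 1.16 = 0.8621
0.41·fm + (1 − fm) = 0.8621
fm = (0.8621 − 1) / (0.41 − 1) = 0.23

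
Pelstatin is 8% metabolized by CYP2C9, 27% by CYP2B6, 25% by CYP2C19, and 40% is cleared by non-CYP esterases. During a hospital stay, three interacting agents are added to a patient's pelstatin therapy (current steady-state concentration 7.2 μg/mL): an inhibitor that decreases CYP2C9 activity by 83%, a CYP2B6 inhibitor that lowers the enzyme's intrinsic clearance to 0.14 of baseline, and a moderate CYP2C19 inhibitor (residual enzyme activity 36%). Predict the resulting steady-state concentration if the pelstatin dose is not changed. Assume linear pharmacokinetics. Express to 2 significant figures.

CYP2C9: 0.08 × 0.17 = 0.0136
CYP2B6: 0.27 × 0.14 = 0.0378
CYP2C19: 0.25 × 0.36 = 0.09
Other: 0.4 (unchanged)
New clearance relative to baseline: 0.0136 + 0.0378 + 0.09 + 0.4 = 0.5414.
New steady-state concentration = 7.2 / 0.5414 = 13 μg/mL (concentration scales inversely with clearance).

13 μg/mL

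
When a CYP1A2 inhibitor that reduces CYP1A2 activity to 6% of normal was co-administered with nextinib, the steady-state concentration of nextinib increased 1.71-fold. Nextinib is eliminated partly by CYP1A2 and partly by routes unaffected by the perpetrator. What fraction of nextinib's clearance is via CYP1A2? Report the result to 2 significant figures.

Let fm be the CYP1A2 fraction. New clearance relative to baseline = fm × 0.06 + (1 − fm).
Steady-state concentration ratio = 1 / (new CL fraction), so new CL fraction = 1 / 1.71 = 0.5848.
fm × 0.06 + 1 − fm = 0.5848  ⇒  fm × (0.06 − 1) = −0.4152  ⇒  fm = 0.44.

0.44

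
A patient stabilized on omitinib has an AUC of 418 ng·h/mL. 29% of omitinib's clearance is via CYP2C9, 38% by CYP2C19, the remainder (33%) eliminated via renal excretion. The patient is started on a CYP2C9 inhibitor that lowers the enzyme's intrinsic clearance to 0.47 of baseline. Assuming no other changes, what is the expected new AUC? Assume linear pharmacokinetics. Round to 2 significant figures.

The CYP2C9 pathway (29% of clearance) is reduced to 0.47× activity: 0.29 × 0.47 = 0.1363.
CYP2C19 (38%) and the residual 33% are unaffected.
Relative clearance = 0.1363 + 0.38 + 0.33 = 0.8463.
With dosing unchanged, AUC scales as 1/CL: 418 / 0.8463 = 4.9 × 10² ng·h/mL.

4.9 × 10² ng·h/mL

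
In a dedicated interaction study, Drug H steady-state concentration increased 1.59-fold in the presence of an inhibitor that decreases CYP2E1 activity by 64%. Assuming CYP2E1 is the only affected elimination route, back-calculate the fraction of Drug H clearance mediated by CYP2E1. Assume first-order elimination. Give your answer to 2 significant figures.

CL'/CL = 1 / 1.59 = 0.6289
0.36·fm + (1 − fm) = 0.6289
fm = (0.6289 − 1) / (0.36 − 1) = 0.58

0.58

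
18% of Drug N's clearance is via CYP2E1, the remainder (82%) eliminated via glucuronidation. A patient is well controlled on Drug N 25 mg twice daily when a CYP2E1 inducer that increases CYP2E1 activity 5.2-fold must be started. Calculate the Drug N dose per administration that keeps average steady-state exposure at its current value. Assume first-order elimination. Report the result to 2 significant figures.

CYP2E1: 0.18 × 5.2 = 0.936
Other: 0.82 (unchanged)
Relative clearance = 0.936 + 0.82 = 1.756.
Exposure is unchanged when dose changes in proportion to clearance. New dose = 25 mg × 1.756 = 44 mg.

44 mg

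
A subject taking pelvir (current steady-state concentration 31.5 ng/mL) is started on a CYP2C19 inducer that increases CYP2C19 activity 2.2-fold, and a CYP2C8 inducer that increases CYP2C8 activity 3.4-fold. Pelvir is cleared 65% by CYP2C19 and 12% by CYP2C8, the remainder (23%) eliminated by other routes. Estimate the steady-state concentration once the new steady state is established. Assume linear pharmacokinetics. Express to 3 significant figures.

15.2 ng/mL

CYP2C19: 0.65 × 2.2 = 1.43
CYP2C8: 0.12 × 3.4 = 0.408
Other: 0.23 (unchanged)
Relative clearance = 1.43 + 0.408 + 0.23 = 2.068.
Dividing the baseline by the relative clearance: 31.5 / 2.068 = 15.2 ng/mL.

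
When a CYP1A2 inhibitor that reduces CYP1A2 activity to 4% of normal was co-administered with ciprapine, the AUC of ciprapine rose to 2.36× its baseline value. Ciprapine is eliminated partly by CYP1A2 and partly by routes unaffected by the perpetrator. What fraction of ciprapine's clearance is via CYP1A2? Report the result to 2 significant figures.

0.60

CL'/CL = 1 / 2.36 = 0.4237
0.04·fm + (1 − fm) = 0.4237
fm = (0.4237 − 1) / (0.04 − 1) = 0.60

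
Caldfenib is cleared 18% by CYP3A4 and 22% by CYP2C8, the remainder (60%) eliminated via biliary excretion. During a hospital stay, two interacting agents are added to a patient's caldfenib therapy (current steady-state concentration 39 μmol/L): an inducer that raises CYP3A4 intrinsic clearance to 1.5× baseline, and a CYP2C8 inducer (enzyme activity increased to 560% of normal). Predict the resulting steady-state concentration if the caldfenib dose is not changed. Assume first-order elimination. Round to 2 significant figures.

19 μmol/L

The CYP3A4 pathway (18% of clearance) is boosted to 1.5× activity: 0.18 × 1.5 = 0.27.
The CYP2C8 pathway (22% of clearance) rises to 5.6× activity: 0.22 × 5.6 = 1.232.
Non-CYP routes (60%) are unchanged.
New clearance relative to baseline: 0.27 + 1.232 + 0.6 = 2.102.
Dividing the baseline by the relative clearance: 39 / 2.102 = 19 μmol/L.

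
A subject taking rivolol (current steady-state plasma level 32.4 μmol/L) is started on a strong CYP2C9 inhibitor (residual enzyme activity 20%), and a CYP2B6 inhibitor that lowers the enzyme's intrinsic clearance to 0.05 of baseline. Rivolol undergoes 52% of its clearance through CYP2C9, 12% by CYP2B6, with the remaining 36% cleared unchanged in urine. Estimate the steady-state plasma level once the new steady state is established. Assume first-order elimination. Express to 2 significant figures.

CYP2C9: 0.52 × 0.2 = 0.104
CYP2B6: 0.12 × 0.05 = 0.006
Other: 0.36 (unchanged)
CL_new/CL_old = 0.104 + 0.006 + 0.36 = 0.47.
Steady-state plasma level ∝ 1/CL: new value = 32.4 / 0.47 = 69 μmol/L.

69 μmol/L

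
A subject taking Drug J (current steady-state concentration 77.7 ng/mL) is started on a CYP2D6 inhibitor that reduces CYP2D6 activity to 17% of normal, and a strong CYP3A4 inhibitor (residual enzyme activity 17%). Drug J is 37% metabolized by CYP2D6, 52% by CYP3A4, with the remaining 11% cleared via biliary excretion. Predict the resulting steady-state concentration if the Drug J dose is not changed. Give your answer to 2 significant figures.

3.0 × 10² ng/mL

The CYP2D6 pathway (37% of clearance) falls to 0.17× activity: 0.37 × 0.17 = 0.0629.
The CYP3A4 pathway (52% of clearance) falls to 0.17× activity: 0.52 × 0.17 = 0.0884.
Non-CYP routes (11%) are unchanged.
New clearance relative to baseline: 0.0629 + 0.0884 + 0.11 = 0.2613.
Dividing the baseline by the relative clearance: 77.7 / 0.2613 = 3.0 × 10² ng/mL.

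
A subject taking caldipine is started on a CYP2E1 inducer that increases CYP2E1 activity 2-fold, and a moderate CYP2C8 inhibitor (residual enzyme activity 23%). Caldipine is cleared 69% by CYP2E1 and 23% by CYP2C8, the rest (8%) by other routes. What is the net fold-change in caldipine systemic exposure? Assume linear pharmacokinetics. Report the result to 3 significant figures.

0.661

The CYP2E1 pathway (69% of clearance) is boosted to 2× activity: 0.69 × 2 = 1.38.
The CYP2C8 pathway (23% of clearance) drops to 0.23× activity: 0.23 × 0.23 = 0.0529.
The remaining 8% of clearance is unaffected.
CL_new/CL_old = 1.38 + 0.0529 + 0.08 = 1.5129.
Because systemic exposure varies inversely with clearance, the combined effect is 1 / 1.5129 = 0.661.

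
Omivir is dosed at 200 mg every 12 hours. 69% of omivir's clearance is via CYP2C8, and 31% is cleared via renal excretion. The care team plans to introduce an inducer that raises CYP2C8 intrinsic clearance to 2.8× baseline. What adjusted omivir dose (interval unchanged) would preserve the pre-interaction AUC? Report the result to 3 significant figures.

448 mg

The CYP2C8 pathway (69% of clearance) rises to 2.8× activity: 0.69 × 2.8 = 1.932.
Non-CYP routes (31%) are unchanged.
CL_new/CL_old = 1.932 + 0.31 = 2.242.
Exposure is unchanged when dose changes in proportion to clearance. New dose = 200 mg × 2.242 = 448 mg.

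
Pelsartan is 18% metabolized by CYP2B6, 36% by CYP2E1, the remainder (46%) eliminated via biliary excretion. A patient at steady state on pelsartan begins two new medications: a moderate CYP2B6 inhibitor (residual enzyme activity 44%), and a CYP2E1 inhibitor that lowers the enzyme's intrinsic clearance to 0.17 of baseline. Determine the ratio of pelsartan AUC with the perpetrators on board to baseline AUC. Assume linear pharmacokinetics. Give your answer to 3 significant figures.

1.67

CYP2B6: 0.18 × 0.44 = 0.0792
CYP2E1: 0.36 × 0.17 = 0.0612
Other: 0.46 (unchanged)
New clearance relative to baseline: 0.0792 + 0.0612 + 0.46 = 0.6004.
Because AUC varies inversely with clearance, the combined effect is 1 / 0.6004 = 1.67.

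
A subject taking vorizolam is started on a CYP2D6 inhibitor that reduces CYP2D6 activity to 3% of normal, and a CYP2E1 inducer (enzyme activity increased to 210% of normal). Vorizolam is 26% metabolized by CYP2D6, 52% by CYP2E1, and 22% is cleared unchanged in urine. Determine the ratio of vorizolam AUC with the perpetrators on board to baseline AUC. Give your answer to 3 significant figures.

The CYP2D6 pathway (26% of clearance) is reduced to 0.03× activity: 0.26 × 0.03 = 0.0078.
The CYP2E1 pathway (52% of clearance) increases to 2.1× activity: 0.52 × 2.1 = 1.092.
Non-CYP routes (22%) are unchanged.
CL_new/CL_old = 0.0078 + 1.092 + 0.22 = 1.3198.
Because AUC varies inversely with clearance, the combined effect is 1 / 1.3198 = 0.758.

0.758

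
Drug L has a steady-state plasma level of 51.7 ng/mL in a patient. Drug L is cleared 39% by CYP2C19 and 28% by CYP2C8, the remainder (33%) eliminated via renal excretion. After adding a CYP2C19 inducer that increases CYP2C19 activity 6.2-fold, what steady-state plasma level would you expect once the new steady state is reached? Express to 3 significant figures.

CYP2C19: 0.39 × 6.2 = 2.418
CYP2C8: 0.28 (unchanged)
Other: 0.33 (unchanged)
New clearance relative to baseline: 2.418 + 0.28 + 0.33 = 3.028.
With dosing unchanged, steady-state plasma level scales as 1/CL: 51.7 / 3.028 = 17.1 ng/mL.

17.1 ng/mL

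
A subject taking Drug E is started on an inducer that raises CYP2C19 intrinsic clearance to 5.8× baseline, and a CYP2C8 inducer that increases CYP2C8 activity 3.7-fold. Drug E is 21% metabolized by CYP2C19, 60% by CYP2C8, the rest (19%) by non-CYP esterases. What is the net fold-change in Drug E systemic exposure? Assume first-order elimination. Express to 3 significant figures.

The CYP2C19 pathway (21% of clearance) increases to 5.8× activity: 0.21 × 5.8 = 1.218.
The CYP2C8 pathway (60% of clearance) is boosted to 3.7× activity: 0.6 × 3.7 = 2.22.
Non-CYP routes (19%) are unchanged.
Relative clearance = 1.218 + 2.22 + 0.19 = 3.628.
Because systemic exposure varies inversely with clearance, the combined effect is 1 / 3.628 = 0.276.

0.276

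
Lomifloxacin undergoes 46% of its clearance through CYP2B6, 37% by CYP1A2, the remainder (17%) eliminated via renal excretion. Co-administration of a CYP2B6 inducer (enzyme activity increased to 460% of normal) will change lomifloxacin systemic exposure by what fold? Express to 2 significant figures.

The CYP2B6 pathway (46% of clearance) increases to 4.6× activity: 0.46 × 4.6 = 2.116.
CYP1A2 (37%) and the residual 17% are unaffected.
Relative clearance = 2.116 + 0.37 + 0.17 = 2.656.
Since systemic exposure ∝ 1/CL, the ratio is 1 / 2.656 = 0.38.

0.38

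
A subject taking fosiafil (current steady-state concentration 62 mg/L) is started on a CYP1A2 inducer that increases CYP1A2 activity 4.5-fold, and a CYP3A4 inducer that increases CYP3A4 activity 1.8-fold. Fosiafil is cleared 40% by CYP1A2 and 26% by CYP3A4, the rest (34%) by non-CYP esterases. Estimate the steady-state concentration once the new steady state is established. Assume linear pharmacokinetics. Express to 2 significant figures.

The CYP1A2 pathway (40% of clearance) is boosted to 4.5× activity: 0.4 × 4.5 = 1.8.
The CYP3A4 pathway (26% of clearance) increases to 1.8× activity: 0.26 × 1.8 = 0.468.
Non-CYP routes (34%) are unchanged.
CL_new/CL_old = 1.8 + 0.468 + 0.34 = 2.608.
New steady-state concentration = 62 / 2.608 = 24 mg/L (concentration scales inversely with clearance).

24 mg/L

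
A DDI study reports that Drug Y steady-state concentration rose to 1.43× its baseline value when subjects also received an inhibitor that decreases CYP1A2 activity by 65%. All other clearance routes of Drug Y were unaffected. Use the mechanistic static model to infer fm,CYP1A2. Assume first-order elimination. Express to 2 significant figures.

CL'/CL = 1 / 1.43 = 0.6993
0.35·fm + (1 − fm) = 0.6993
fm = (0.6993 − 1) / (0.35 − 1) = 0.46

0.46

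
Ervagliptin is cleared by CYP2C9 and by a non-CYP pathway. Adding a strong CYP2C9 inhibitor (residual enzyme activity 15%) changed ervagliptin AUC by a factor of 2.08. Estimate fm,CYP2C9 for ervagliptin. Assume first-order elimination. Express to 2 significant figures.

0.61

CL'/CL = 1 / 2.08 = 0.4808
0.15·fm + (1 − fm) = 0.4808
fm = (0.4808 − 1) / (0.15 − 1) = 0.61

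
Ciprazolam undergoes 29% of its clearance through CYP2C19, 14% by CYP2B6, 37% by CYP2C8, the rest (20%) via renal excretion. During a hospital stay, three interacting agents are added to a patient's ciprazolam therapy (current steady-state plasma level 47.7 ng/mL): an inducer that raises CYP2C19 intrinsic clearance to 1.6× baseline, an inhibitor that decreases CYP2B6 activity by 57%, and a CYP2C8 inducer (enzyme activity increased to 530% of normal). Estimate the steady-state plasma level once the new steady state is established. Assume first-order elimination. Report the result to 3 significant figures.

The CYP2C19 pathway (29% of clearance) rises to 1.6× activity: 0.29 × 1.6 = 0.464.
The CYP2B6 pathway (14% of clearance) is reduced to 0.43× activity: 0.14 × 0.43 = 0.0602.
The CYP2C8 pathway (37% of clearance) increases to 5.3× activity: 0.37 × 5.3 = 1.961.
The remaining 20% of clearance is unaffected.
CL_new/CL_old = 0.464 + 0.0602 + 1.961 + 0.2 = 2.6852.
Dividing the baseline by the relative clearance: 47.7 / 2.6852 = 17.8 ng/mL.

17.8 ng/mL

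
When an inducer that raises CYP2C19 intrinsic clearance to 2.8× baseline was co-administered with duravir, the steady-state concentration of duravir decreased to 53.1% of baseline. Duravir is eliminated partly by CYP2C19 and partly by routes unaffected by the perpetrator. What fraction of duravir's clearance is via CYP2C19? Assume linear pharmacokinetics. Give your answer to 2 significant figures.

0.49

CL'/CL = 1 / 0.531 = 1.883
2.8·fm + (1 − fm) = 1.883
fm = (1.883 − 1) / (2.8 − 1) = 0.49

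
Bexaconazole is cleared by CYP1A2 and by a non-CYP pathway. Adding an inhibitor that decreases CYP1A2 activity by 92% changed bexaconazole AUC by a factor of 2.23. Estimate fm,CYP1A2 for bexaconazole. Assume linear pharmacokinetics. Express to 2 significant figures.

0.60

Write x for the fraction cleared via CYP1A2. The observed AUC change means clearance fell to 1/2.23 = 0.4484 of baseline.
Only the CYP1A2 route changed, so 0.4484 = x·0.08 + (1 − x), giving x = 0.60.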